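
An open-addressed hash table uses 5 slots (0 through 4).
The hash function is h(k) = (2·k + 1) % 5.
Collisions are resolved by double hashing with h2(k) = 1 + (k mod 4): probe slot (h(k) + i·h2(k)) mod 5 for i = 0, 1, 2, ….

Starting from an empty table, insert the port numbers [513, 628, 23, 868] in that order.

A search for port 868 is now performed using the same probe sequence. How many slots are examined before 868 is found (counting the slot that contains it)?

513: h=2 -> slot 2
628: h=2, h2=1, probe 2,3 -> slot 3
23: h=2, h2=4, probe 2,1 -> slot 1
868: h=2, h2=1, probe 2,3,4 -> slot 4
Table: [_, 23, 513, 628, 868]
Lookup 868: h=2, h2=1, probe 2,3,4 → found at 4.

3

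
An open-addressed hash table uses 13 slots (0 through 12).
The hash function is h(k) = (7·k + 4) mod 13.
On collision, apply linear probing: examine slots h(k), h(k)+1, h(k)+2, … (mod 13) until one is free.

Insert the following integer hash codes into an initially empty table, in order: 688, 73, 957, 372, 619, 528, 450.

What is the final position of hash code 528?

688: h=10 => slot 10
73: h=8 => slot 8
957: h=8, probe 8,9 => slot 9
372: h=8, probe 8,9,10,11 => slot 11
619: h=8, probe 8,9,10,11,12 => slot 12
528: h=8, probe 8,9,10,11,12,0 => slot 0
450: h=8, probe 8,9,10,11,12,0,1 => slot 1
Table: [528, 450, —, —, —, —, —, —, 73, 957, 688, 372, 619]

0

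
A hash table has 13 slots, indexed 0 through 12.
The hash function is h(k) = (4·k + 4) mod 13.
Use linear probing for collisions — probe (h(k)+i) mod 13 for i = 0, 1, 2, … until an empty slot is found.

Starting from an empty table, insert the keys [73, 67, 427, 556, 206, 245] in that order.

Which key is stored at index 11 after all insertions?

206

73: h=10 → slot 10
67: h=12 → slot 12
427: h=9 → slot 9
556: h=5 → slot 5
206: h=9, probe 9,10,11 → slot 11
245: h=9, probe 9,10,11,12,0 → slot 0
Table: [245, —, —, —, —, 556, —, —, —, 427, 73, 206, 67]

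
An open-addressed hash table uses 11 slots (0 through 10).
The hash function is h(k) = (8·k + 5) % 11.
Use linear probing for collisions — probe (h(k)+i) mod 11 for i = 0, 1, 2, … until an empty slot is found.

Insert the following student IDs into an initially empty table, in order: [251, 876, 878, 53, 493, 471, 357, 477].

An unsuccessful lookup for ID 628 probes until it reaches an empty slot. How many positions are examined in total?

251 hashes to 0; slot 0 is free -> place at 0.
876 hashes to 6; slot 6 is free -> place at 6.
878 hashes to 0; 0 taken -> place at 1.
53 hashes to 0; 0,1 taken -> place at 2.
493 hashes to 0; 0,1,2 taken -> place at 3.
471 hashes to 0; 0,1,2,3 taken -> place at 4.
357 hashes to 1; 1,2,3,4 taken -> place at 5.
477 hashes to 4; 4,5,6 taken -> place at 7.
Table: [251, 878, 53, 493, 471, 357, 876, 477, —, —, —]
Lookup 628: h=2, probe 2,3,4,5,6,7,8 → slot 8 empty, not found.

7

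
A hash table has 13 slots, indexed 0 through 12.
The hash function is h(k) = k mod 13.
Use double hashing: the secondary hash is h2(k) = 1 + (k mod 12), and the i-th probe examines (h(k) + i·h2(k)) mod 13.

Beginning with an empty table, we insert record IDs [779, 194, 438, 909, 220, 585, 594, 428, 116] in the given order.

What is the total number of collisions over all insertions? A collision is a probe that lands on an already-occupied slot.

779: h=12 -> slot 12
194: h=12, h2=3, probe 12,2 -> slot 2
438: h=9 -> slot 9
909: h=12, h2=10, probe 12,9,6 -> slot 6
220: h=12, h2=5, probe 12,4 -> slot 4
585: h=0 -> slot 0
594: h=9, h2=7, probe 9,3 -> slot 3
428: h=12, h2=9, probe 12,8 -> slot 8
116: h=12, h2=9, probe 12,8,4,0,9,5 -> slot 5
Table: [585, —, 194, 594, 220, 116, 909, —, 428, 438, —, —, 779]

11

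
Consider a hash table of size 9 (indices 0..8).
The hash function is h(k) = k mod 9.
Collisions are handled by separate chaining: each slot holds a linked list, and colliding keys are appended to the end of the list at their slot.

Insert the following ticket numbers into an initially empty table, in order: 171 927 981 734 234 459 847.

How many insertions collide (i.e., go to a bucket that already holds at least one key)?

Insert 171: h=0, bucket 0 empty -> new chain.
Insert 927: h=0, bucket 0 nonempty -> append to chain.
Insert 981: h=0, bucket 0 nonempty -> append to chain.
Insert 734: h=5, bucket 5 empty -> new chain.
Insert 234: h=0, bucket 0 nonempty -> append to chain.
Insert 459: h=0, bucket 0 nonempty -> append to chain.
Insert 847: h=1, bucket 1 empty -> new chain.
Final buckets:
0: 171 -> 927 -> 981 -> 234 -> 459
1: 847
2: .
3: .
4: .
5: 734
6: .
7: .
8: .

4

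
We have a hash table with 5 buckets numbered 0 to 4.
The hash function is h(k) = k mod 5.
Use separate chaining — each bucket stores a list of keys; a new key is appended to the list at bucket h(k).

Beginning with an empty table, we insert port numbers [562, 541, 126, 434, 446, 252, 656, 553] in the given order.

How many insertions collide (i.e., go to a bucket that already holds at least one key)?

4

562 → bucket 2
541 → bucket 1
126 → bucket 1 (collision)
434 → bucket 4
446 → bucket 1 (collision)
252 → bucket 2 (collision)
656 → bucket 1 (collision)
553 → bucket 3
Final buckets:
0: _
1: 541 -> 126 -> 446 -> 656
2: 562 -> 252
3: 553
4: 434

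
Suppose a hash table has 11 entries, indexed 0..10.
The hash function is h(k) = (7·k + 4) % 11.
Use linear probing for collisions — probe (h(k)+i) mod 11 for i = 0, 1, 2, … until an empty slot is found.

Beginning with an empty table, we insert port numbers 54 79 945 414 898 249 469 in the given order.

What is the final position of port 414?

Insert 54: h=8, slot 8 empty → index 8.
Insert 79: h=7, slot 7 empty → index 7.
Insert 945: h=8, slot 8 occupied → index 9.
Insert 414: h=9, slot 9 occupied → index 10.
Insert 898: h=9, slots 9,10 occupied → index 0.
Insert 249: h=9, slots 9,10,0 occupied → index 1.
Insert 469: h=9, slots 9,10,0,1 occupied → index 2.
Table: [898, 249, 469, —, —, —, —, 79, 54, 945, 414]

10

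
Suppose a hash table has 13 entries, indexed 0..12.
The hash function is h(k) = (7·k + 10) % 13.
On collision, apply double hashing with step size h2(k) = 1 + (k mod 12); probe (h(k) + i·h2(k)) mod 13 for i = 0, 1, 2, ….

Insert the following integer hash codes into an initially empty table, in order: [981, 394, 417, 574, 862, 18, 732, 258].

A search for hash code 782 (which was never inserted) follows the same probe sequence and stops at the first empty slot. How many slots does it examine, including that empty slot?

981: h=0 -> slot 0
394: h=12 -> slot 12
417: h=4 -> slot 4
574: h=11 -> slot 11
862: h=12, h2=11, probe 12,10 -> slot 10
18: h=6 -> slot 6
732: h=12, h2=1, probe 12,0,1 -> slot 1
258: h=9 -> slot 9
Table: [981, 732, _, _, 417, _, 18, _, _, 258, 862, 574, 394]
Lookup 782: h=11, h2=3, probe 11,1,4,7 → slot 7 empty, not found.

4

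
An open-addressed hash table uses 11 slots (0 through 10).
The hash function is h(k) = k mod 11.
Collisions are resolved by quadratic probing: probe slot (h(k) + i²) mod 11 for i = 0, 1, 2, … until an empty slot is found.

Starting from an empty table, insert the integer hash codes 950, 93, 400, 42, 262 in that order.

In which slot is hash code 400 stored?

Insert 950: h=4, slot 4 empty => index 4.
Insert 93: h=5, slot 5 empty => index 5.
Insert 400: h=4, slots 4,5 occupied => index 8.
Insert 42: h=9, slot 9 empty => index 9.
Insert 262: h=9, slot 9 occupied => index 10.
Table: [∅, ∅, ∅, ∅, 950, 93, ∅, ∅, 400, 42, 262]

8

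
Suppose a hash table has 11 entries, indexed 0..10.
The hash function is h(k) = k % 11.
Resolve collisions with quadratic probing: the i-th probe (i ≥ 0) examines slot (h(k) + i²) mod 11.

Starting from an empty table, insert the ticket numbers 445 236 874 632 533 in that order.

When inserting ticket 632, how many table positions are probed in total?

Insert 445: h=5, slot 5 empty -> index 5.
Insert 236: h=5, slot 5 occupied -> index 6.
Insert 874: h=5, slots 5,6 occupied -> index 9.
Insert 632: h=5, slots 5,6,9 occupied -> index 3.
Insert 533: h=5, slots 5,6,9,3 occupied -> index 10.
Table: [_, _, _, 632, _, 445, 236, _, _, 874, 533]

4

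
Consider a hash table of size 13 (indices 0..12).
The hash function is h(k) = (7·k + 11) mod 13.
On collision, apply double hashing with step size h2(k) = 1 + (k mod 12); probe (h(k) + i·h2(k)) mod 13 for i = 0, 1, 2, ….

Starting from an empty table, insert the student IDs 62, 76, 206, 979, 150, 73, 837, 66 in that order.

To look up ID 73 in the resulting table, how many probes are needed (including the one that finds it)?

2

Insert 62: h=3, slot 3 empty → index 3.
Insert 76: h=10, slot 10 empty → index 10.
Insert 206: h=10, h2=3, slot 10 occupied → index 0.
Insert 979: h=0, h2=8, slot 0 occupied → index 8.
Insert 150: h=8, h2=7, slot 8 occupied → index 2.
Insert 73: h=2, h2=2, slot 2 occupied → index 4.
Insert 837: h=7, slot 7 empty → index 7.
Insert 66: h=5, slot 5 empty → index 5.
Table: [206, —, 150, 62, 73, 66, —, 837, 979, —, 76, —, —]
Lookup 73: h=2, h2=2, probe 2,4 → found at 4.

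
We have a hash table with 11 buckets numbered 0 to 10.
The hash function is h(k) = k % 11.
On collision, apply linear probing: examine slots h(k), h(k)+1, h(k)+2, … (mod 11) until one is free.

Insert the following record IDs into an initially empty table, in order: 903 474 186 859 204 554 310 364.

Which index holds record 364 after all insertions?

7

903 hashes to 1; slot 1 is free -> place at 1.
474 hashes to 1; 1 taken -> place at 2.
186 hashes to 10; slot 10 is free -> place at 10.
859 hashes to 1; 1,2 taken -> place at 3.
204 hashes to 6; slot 6 is free -> place at 6.
554 hashes to 4; slot 4 is free -> place at 4.
310 hashes to 2; 2,3,4 taken -> place at 5.
364 hashes to 1; 1,2,3,4,5,6 taken -> place at 7.
Table: [_, 903, 474, 859, 554, 310, 204, 364, _, _, 186]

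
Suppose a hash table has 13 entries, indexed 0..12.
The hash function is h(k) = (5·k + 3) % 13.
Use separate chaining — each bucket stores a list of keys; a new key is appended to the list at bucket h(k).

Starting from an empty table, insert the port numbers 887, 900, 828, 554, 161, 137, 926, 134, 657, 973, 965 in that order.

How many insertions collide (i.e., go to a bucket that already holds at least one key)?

Insert 887: h=5, bucket 5 empty → new chain.
Insert 900: h=5, bucket 5 nonempty → append to chain.
Insert 828: h=9, bucket 9 empty → new chain.
Insert 554: h=4, bucket 4 empty → new chain.
Insert 161: h=2, bucket 2 empty → new chain.
Insert 137: h=12, bucket 12 empty → new chain.
Insert 926: h=5, bucket 5 nonempty → append to chain.
Insert 134: h=10, bucket 10 empty → new chain.
Insert 657: h=12, bucket 12 nonempty → append to chain.
Insert 973: h=6, bucket 6 empty → new chain.
Insert 965: h=5, bucket 5 nonempty → append to chain.
Final buckets:
0: -
1: -
2: 161
3: -
4: 554
5: 887 -> 900 -> 926 -> 965
6: 973
7: -
8: -
9: 828
10: 134
11: -
12: 137 -> 657

4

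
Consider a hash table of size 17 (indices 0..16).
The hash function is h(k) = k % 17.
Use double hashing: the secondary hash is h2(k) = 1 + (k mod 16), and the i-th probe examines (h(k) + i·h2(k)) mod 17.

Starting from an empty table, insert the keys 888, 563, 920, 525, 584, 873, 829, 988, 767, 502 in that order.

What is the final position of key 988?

7

888 hashes to 4; slot 4 is free → place at 4.
563 hashes to 2; slot 2 is free → place at 2.
920 hashes to 2, h2=9; 2 taken → place at 11.
525 hashes to 15; slot 15 is free → place at 15.
584 hashes to 6; slot 6 is free → place at 6.
873 hashes to 6, h2=10; 6 taken → place at 16.
829 hashes to 13; slot 13 is free → place at 13.
988 hashes to 2, h2=13; 2,15,11 taken → place at 7.
767 hashes to 2, h2=16; 2 taken → place at 1.
502 hashes to 9; slot 9 is free → place at 9.
Table: [., 767, 563, ., 888, ., 584, 988, ., 502, ., 920, ., 829, ., 525, 873]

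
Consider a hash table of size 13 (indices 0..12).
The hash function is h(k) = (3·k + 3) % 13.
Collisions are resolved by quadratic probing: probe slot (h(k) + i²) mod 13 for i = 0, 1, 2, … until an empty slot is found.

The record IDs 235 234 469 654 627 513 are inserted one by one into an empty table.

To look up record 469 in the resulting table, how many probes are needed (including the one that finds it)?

2

235 hashes to 6; slot 6 is free -> place at 6.
234 hashes to 3; slot 3 is free -> place at 3.
469 hashes to 6; 6 taken -> place at 7.
654 hashes to 2; slot 2 is free -> place at 2.
627 hashes to 12; slot 12 is free -> place at 12.
513 hashes to 8; slot 8 is free -> place at 8.
Table: [-, -, 654, 234, -, -, 235, 469, 513, -, -, -, 627]
Lookup 469: h=6, probe 6,7 → found at 7.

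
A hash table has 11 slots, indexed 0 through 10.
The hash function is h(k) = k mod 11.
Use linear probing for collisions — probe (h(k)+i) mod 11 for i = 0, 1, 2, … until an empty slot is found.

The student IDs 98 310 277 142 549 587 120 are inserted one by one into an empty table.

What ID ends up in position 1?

98: h=10 -> slot 10
310: h=2 -> slot 2
277: h=2, probe 2,3 -> slot 3
142: h=10, probe 10,0 -> slot 0
549: h=10, probe 10,0,1 -> slot 1
587: h=4 -> slot 4
120: h=10, probe 10,0,1,2,3,4,5 -> slot 5
Table: [142, 549, 310, 277, 587, 120, -, -, -, -, 98]

549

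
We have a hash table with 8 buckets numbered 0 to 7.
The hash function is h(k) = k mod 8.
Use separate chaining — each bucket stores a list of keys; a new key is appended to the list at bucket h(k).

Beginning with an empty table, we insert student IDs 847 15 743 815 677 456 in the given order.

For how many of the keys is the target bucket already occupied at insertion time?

Insert 847: h=7, bucket 7 empty -> new chain.
Insert 15: h=7, bucket 7 nonempty -> append to chain.
Insert 743: h=7, bucket 7 nonempty -> append to chain.
Insert 815: h=7, bucket 7 nonempty -> append to chain.
Insert 677: h=5, bucket 5 empty -> new chain.
Insert 456: h=0, bucket 0 empty -> new chain.
Final buckets:
0: 456
1: —
2: —
3: —
4: —
5: 677
6: —
7: 847 -> 15 -> 743 -> 815

3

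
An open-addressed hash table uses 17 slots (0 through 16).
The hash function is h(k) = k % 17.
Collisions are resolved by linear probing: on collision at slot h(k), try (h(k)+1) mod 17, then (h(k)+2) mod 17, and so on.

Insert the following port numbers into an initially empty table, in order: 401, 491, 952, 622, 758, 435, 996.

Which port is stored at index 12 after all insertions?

758

401: h=10 -> slot 10
491: h=15 -> slot 15
952: h=0 -> slot 0
622: h=10, probe 10,11 -> slot 11
758: h=10, probe 10,11,12 -> slot 12
435: h=10, probe 10,11,12,13 -> slot 13
996: h=10, probe 10,11,12,13,14 -> slot 14
Table: [952, ., ., ., ., ., ., ., ., ., 401, 622, 758, 435, 996, 491, .]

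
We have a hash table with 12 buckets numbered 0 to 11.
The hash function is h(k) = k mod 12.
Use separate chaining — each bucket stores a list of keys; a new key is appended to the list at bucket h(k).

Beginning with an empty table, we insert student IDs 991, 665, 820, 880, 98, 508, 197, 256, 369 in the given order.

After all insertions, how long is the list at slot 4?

Insert 991: h=7, bucket 7 empty -> new chain.
Insert 665: h=5, bucket 5 empty -> new chain.
Insert 820: h=4, bucket 4 empty -> new chain.
Insert 880: h=4, bucket 4 nonempty -> append to chain.
Insert 98: h=2, bucket 2 empty -> new chain.
Insert 508: h=4, bucket 4 nonempty -> append to chain.
Insert 197: h=5, bucket 5 nonempty -> append to chain.
Insert 256: h=4, bucket 4 nonempty -> append to chain.
Insert 369: h=9, bucket 9 empty -> new chain.
Final buckets:
0: _
1: _
2: 98
3: _
4: 820 -> 880 -> 508 -> 256
5: 665 -> 197
6: _
7: 991
8: _
9: 369
10: _
11: _

4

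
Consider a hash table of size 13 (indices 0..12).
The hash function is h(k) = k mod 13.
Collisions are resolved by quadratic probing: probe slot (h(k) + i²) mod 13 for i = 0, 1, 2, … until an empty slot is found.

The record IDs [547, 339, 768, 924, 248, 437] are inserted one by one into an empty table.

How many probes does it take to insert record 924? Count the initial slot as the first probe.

4

547 hashes to 1; slot 1 is free => place at 1.
339 hashes to 1; 1 taken => place at 2.
768 hashes to 1; 1,2 taken => place at 5.
924 hashes to 1; 1,2,5 taken => place at 10.
248 hashes to 1; 1,2,5,10 taken => place at 4.
437 hashes to 8; slot 8 is free => place at 8.
Table: [-, 547, 339, -, 248, 768, -, -, 437, -, 924, -, -]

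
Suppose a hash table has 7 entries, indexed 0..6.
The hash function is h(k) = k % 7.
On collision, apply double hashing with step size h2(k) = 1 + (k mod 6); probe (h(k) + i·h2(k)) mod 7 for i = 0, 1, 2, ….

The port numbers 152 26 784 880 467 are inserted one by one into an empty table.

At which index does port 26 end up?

1

Insert 152: h=5, slot 5 empty → index 5.
Insert 26: h=5, h2=3, slot 5 occupied → index 1.
Insert 784: h=0, slot 0 empty → index 0.
Insert 880: h=5, h2=5, slot 5 occupied → index 3.
Insert 467: h=5, h2=6, slot 5 occupied → index 4.
Table: [784, 26, -, 880, 467, 152, -]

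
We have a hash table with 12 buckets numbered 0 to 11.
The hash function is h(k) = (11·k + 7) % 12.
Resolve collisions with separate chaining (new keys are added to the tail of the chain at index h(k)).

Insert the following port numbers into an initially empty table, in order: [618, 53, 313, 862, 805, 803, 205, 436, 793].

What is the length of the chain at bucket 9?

1

618 → bucket 1
53 → bucket 2
313 → bucket 6
862 → bucket 9
805 → bucket 6 (collision)
803 → bucket 8
205 → bucket 6 (collision)
436 → bucket 3
793 → bucket 6 (collision)
Final buckets:
0: .
1: 618
2: 53
3: 436
4: .
5: .
6: 313 -> 805 -> 205 -> 793
7: .
8: 803
9: 862
10: .
11: .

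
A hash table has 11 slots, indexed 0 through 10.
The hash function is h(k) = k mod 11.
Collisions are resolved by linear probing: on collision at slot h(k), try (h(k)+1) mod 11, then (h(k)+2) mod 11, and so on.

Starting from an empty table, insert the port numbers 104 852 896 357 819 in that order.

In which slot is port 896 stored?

Insert 104: h=5, slot 5 empty → index 5.
Insert 852: h=5, slot 5 occupied → index 6.
Insert 896: h=5, slots 5,6 occupied → index 7.
Insert 357: h=5, slots 5,6,7 occupied → index 8.
Insert 819: h=5, slots 5,6,7,8 occupied → index 9.
Table: [∅, ∅, ∅, ∅, ∅, 104, 852, 896, 357, 819, ∅]

7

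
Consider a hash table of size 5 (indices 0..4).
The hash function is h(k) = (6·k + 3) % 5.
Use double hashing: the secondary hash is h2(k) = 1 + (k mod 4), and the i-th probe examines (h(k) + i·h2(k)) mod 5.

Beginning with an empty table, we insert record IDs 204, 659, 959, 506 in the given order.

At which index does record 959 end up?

204 hashes to 2; slot 2 is free → place at 2.
659 hashes to 2, h2=4; 2 taken → place at 1.
959 hashes to 2, h2=4; 2,1 taken → place at 0.
506 hashes to 4; slot 4 is free → place at 4.
Table: [959, 659, 204, —, 506]

0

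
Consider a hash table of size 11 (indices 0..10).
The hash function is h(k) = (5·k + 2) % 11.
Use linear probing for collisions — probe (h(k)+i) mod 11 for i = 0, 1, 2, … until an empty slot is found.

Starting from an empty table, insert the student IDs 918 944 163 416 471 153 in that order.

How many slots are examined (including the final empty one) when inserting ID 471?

5

Insert 918: h=5, slot 5 empty => index 5.
Insert 944: h=3, slot 3 empty => index 3.
Insert 163: h=3, slot 3 occupied => index 4.
Insert 416: h=3, slots 3,4,5 occupied => index 6.
Insert 471: h=3, slots 3,4,5,6 occupied => index 7.
Insert 153: h=8, slot 8 empty => index 8.
Table: [∅, ∅, ∅, 944, 163, 918, 416, 471, 153, ∅, ∅]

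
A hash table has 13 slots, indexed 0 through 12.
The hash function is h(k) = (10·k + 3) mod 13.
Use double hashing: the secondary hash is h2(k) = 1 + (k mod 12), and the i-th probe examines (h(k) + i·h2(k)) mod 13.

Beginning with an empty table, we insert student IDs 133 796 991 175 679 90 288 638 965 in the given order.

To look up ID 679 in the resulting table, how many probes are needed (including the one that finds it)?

133: h=7 → slot 7
796: h=7, h2=5, probe 7,12 → slot 12
991: h=7, h2=8, probe 7,2 → slot 2
175: h=11 → slot 11
679: h=7, h2=8, probe 7,2,10 → slot 10
90: h=6 → slot 6
288: h=10, h2=1, probe 10,11,12,0 → slot 0
638: h=0, h2=3, probe 0,3 → slot 3
965: h=7, h2=6, probe 7,0,6,12,5 → slot 5
Table: [288, _, 991, 638, _, 965, 90, 133, _, _, 679, 175, 796]
Lookup 679: h=7, h2=8, probe 7,2,10 → found at 10.

3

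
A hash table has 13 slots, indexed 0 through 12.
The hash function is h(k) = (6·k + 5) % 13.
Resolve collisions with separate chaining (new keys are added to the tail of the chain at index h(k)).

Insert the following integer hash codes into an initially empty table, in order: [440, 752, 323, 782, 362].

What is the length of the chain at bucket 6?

Insert 440: h=6, bucket 6 empty -> new chain.
Insert 752: h=6, bucket 6 nonempty -> append to chain.
Insert 323: h=6, bucket 6 nonempty -> append to chain.
Insert 782: h=4, bucket 4 empty -> new chain.
Insert 362: h=6, bucket 6 nonempty -> append to chain.
Final buckets:
0: —
1: —
2: —
3: —
4: 782
5: —
6: 440 -> 752 -> 323 -> 362
7: —
8: —
9: —
10: —
11: —
12: —

4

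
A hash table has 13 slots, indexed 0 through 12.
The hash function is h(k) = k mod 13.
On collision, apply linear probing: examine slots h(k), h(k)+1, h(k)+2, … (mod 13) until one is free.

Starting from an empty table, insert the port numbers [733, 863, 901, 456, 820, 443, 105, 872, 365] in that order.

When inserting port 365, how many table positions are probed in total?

9

733 hashes to 5; slot 5 is free -> place at 5.
863 hashes to 5; 5 taken -> place at 6.
901 hashes to 4; slot 4 is free -> place at 4.
456 hashes to 1; slot 1 is free -> place at 1.
820 hashes to 1; 1 taken -> place at 2.
443 hashes to 1; 1,2 taken -> place at 3.
105 hashes to 1; 1,2,3,4,5,6 taken -> place at 7.
872 hashes to 1; 1,2,3,4,5,6,7 taken -> place at 8.
365 hashes to 1; 1,2,3,4,5,6,7,8 taken -> place at 9.
Table: [_, 456, 820, 443, 901, 733, 863, 105, 872, 365, _, _, _]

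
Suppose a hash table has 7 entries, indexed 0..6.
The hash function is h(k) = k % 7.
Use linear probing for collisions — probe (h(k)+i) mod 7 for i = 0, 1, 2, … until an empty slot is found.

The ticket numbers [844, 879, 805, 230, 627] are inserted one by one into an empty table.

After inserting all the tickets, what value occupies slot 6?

844: h=4 -> slot 4
879: h=4, probe 4,5 -> slot 5
805: h=0 -> slot 0
230: h=6 -> slot 6
627: h=4, probe 4,5,6,0,1 -> slot 1
Table: [805, 627, ., ., 844, 879, 230]

230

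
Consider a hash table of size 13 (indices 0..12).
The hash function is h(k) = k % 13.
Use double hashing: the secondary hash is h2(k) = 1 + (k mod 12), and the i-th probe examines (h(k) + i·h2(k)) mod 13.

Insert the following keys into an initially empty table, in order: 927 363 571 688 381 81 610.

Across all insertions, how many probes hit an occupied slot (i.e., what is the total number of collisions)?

927 hashes to 4; slot 4 is free => place at 4.
363 hashes to 12; slot 12 is free => place at 12.
571 hashes to 12, h2=8; 12 taken => place at 7.
688 hashes to 12, h2=5; 12,4 taken => place at 9.
381 hashes to 4, h2=10; 4 taken => place at 1.
81 hashes to 3; slot 3 is free => place at 3.
610 hashes to 12, h2=11; 12 taken => place at 10.
Table: [., 381, ., 81, 927, ., ., 571, ., 688, 610, ., 363]

5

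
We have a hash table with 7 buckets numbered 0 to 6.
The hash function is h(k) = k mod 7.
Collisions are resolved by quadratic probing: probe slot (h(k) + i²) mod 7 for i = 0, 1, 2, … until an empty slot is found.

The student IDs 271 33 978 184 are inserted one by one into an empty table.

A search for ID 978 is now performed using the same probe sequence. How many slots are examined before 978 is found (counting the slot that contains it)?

Insert 271: h=5, slot 5 empty → index 5.
Insert 33: h=5, slot 5 occupied → index 6.
Insert 978: h=5, slots 5,6 occupied → index 2.
Insert 184: h=2, slot 2 occupied → index 3.
Table: [—, —, 978, 184, —, 271, 33]
Lookup 978: h=5, probe 5,6,2 → found at 2.

3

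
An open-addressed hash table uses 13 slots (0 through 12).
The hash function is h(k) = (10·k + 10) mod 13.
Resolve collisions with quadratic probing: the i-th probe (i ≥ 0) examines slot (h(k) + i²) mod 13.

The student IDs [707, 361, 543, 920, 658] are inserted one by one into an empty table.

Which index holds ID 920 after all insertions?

10

Insert 707: h=8, slot 8 empty → index 8.
Insert 361: h=6, slot 6 empty → index 6.
Insert 543: h=6, slot 6 occupied → index 7.
Insert 920: h=6, slots 6,7 occupied → index 10.
Insert 658: h=12, slot 12 empty → index 12.
Table: [-, -, -, -, -, -, 361, 543, 707, -, 920, -, 658]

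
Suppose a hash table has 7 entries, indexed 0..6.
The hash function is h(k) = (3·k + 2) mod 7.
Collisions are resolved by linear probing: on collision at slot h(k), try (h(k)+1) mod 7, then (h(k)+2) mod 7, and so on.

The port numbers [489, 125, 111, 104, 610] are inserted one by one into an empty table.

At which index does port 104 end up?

2

Insert 489: h=6, slot 6 empty -> index 6.
Insert 125: h=6, slot 6 occupied -> index 0.
Insert 111: h=6, slots 6,0 occupied -> index 1.
Insert 104: h=6, slots 6,0,1 occupied -> index 2.
Insert 610: h=5, slot 5 empty -> index 5.
Table: [125, 111, 104, ∅, ∅, 610, 489]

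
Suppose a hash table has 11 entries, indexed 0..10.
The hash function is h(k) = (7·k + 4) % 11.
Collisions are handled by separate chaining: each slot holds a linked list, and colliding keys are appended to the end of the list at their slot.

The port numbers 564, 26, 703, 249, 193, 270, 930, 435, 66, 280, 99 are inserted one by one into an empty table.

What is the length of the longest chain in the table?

4

564 -> bucket 3
26 -> bucket 10
703 -> bucket 8
249 -> bucket 9
193 -> bucket 2
270 -> bucket 2 (collision)
930 -> bucket 2 (collision)
435 -> bucket 2 (collision)
66 -> bucket 4
280 -> bucket 6
99 -> bucket 4 (collision)
Final buckets:
0: .
1: .
2: 193 -> 270 -> 930 -> 435
3: 564
4: 66 -> 99
5: .
6: 280
7: .
8: 703
9: 249
10: 26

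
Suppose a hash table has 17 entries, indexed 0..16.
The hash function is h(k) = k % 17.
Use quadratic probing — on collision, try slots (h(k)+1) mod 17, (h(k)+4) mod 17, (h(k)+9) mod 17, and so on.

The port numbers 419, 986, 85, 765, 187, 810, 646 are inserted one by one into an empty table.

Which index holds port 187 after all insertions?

Insert 419: h=11, slot 11 empty -> index 11.
Insert 986: h=0, slot 0 empty -> index 0.
Insert 85: h=0, slot 0 occupied -> index 1.
Insert 765: h=0, slots 0,1 occupied -> index 4.
Insert 187: h=0, slots 0,1,4 occupied -> index 9.
Insert 810: h=11, slot 11 occupied -> index 12.
Insert 646: h=0, slots 0,1,4,9 occupied -> index 16.
Table: [986, 85, ., ., 765, ., ., ., ., 187, ., 419, 810, ., ., ., 646]

9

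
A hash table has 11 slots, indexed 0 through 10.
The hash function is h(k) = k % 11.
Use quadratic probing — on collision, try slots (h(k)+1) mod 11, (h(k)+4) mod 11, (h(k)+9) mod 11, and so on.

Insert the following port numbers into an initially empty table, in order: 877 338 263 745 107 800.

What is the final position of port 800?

877 hashes to 8; slot 8 is free => place at 8.
338 hashes to 8; 8 taken => place at 9.
263 hashes to 10; slot 10 is free => place at 10.
745 hashes to 8; 8,9 taken => place at 1.
107 hashes to 8; 8,9,1 taken => place at 6.
800 hashes to 8; 8,9,1,6 taken => place at 2.
Table: [., 745, 800, ., ., ., 107, ., 877, 338, 263]

2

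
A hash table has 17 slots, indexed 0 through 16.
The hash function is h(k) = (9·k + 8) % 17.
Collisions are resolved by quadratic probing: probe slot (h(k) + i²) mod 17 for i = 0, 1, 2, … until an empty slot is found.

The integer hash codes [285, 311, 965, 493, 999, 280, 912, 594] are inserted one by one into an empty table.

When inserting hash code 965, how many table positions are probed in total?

285: h=6 => slot 6
311: h=2 => slot 2
965: h=6, probe 6,7 => slot 7
493: h=8 => slot 8
999: h=6, probe 6,7,10 => slot 10
280: h=12 => slot 12
912: h=5 => slot 5
594: h=16 => slot 16
Table: [., ., 311, ., ., 912, 285, 965, 493, ., 999, ., 280, ., ., ., 594]

2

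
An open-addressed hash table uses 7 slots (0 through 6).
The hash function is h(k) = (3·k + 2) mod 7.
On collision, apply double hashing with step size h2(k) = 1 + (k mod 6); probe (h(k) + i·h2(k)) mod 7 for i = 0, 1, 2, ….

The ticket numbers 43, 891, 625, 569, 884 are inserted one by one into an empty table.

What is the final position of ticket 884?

Insert 43: h=5, slot 5 empty → index 5.
Insert 891: h=1, slot 1 empty → index 1.
Insert 625: h=1, h2=2, slot 1 occupied → index 3.
Insert 569: h=1, h2=6, slot 1 occupied → index 0.
Insert 884: h=1, h2=3, slot 1 occupied → index 4.
Table: [569, 891, ∅, 625, 884, 43, ∅]

4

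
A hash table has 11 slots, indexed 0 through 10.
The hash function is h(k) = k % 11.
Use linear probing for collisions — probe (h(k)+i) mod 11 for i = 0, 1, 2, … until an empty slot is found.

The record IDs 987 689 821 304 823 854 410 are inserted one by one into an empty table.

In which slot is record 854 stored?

1

987: h=8 -> slot 8
689: h=7 -> slot 7
821: h=7, probe 7,8,9 -> slot 9
304: h=7, probe 7,8,9,10 -> slot 10
823: h=9, probe 9,10,0 -> slot 0
854: h=7, probe 7,8,9,10,0,1 -> slot 1
410: h=3 -> slot 3
Table: [823, 854, _, 410, _, _, _, 689, 987, 821, 304]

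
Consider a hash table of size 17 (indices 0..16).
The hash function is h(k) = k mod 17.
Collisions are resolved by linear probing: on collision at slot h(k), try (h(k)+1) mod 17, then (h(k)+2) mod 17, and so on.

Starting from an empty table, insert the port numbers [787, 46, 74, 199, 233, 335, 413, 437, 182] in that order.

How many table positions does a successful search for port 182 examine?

787: h=5 => slot 5
46: h=12 => slot 12
74: h=6 => slot 6
199: h=12, probe 12,13 => slot 13
233: h=12, probe 12,13,14 => slot 14
335: h=12, probe 12,13,14,15 => slot 15
413: h=5, probe 5,6,7 => slot 7
437: h=12, probe 12,13,14,15,16 => slot 16
182: h=12, probe 12,13,14,15,16,0 => slot 0
Table: [182, —, —, —, —, 787, 74, 413, —, —, —, —, 46, 199, 233, 335, 437]
Lookup 182: h=12, probe 12,13,14,15,16,0 → found at 0.

6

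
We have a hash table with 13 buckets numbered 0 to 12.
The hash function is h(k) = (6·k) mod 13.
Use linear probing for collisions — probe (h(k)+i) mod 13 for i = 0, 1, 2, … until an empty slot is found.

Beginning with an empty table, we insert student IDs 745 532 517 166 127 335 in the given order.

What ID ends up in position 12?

335

745: h=11 → slot 11
532: h=7 → slot 7
517: h=8 → slot 8
166: h=8, probe 8,9 → slot 9
127: h=8, probe 8,9,10 → slot 10
335: h=8, probe 8,9,10,11,12 → slot 12
Table: [., ., ., ., ., ., ., 532, 517, 166, 127, 745, 335]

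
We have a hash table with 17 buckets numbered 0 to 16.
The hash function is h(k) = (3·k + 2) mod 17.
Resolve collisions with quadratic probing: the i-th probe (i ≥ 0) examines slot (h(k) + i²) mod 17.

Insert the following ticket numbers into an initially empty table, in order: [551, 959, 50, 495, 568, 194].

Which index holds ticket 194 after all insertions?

551 hashes to 6; slot 6 is free → place at 6.
959 hashes to 6; 6 taken → place at 7.
50 hashes to 16; slot 16 is free → place at 16.
495 hashes to 8; slot 8 is free → place at 8.
568 hashes to 6; 6,7 taken → place at 10.
194 hashes to 6; 6,7,10 taken → place at 15.
Table: [∅, ∅, ∅, ∅, ∅, ∅, 551, 959, 495, ∅, 568, ∅, ∅, ∅, ∅, 194, 50]

15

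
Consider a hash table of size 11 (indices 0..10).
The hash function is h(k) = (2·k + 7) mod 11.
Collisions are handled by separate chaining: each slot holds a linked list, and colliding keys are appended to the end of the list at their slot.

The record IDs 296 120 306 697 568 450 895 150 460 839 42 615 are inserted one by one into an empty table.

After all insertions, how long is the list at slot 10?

2

296 → bucket 5
120 → bucket 5 (collision)
306 → bucket 3
697 → bucket 4
568 → bucket 10
450 → bucket 5 (collision)
895 → bucket 4 (collision)
150 → bucket 10 (collision)
460 → bucket 3 (collision)
839 → bucket 2
42 → bucket 3 (collision)
615 → bucket 5 (collision)
Final buckets:
0: _
1: _
2: 839
3: 306 -> 460 -> 42
4: 697 -> 895
5: 296 -> 120 -> 450 -> 615
6: _
7: _
8: _
9: _
10: 568 -> 150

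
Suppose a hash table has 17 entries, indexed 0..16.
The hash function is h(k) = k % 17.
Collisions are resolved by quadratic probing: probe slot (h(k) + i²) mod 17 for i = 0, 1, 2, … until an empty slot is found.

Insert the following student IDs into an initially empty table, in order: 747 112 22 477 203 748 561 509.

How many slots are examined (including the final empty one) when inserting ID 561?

4

Insert 747: h=16, slot 16 empty => index 16.
Insert 112: h=10, slot 10 empty => index 10.
Insert 22: h=5, slot 5 empty => index 5.
Insert 477: h=1, slot 1 empty => index 1.
Insert 203: h=16, slot 16 occupied => index 0.
Insert 748: h=0, slots 0,1 occupied => index 4.
Insert 561: h=0, slots 0,1,4 occupied => index 9.
Insert 509: h=16, slots 16,0 occupied => index 3.
Table: [203, 477, —, 509, 748, 22, —, —, —, 561, 112, —, —, —, —, —, 747]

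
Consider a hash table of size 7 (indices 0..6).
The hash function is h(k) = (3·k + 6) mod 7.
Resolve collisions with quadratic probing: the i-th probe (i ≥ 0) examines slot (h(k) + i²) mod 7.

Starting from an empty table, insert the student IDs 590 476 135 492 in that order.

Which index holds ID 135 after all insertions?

Insert 590: h=5, slot 5 empty => index 5.
Insert 476: h=6, slot 6 empty => index 6.
Insert 135: h=5, slots 5,6 occupied => index 2.
Insert 492: h=5, slots 5,6,2 occupied => index 0.
Table: [492, ., 135, ., ., 590, 476]

2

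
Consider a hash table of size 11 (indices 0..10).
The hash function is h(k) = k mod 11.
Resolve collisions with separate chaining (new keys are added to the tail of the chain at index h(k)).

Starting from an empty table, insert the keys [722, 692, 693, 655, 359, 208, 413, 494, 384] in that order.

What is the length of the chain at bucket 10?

4

Insert 722: h=7, bucket 7 empty -> new chain.
Insert 692: h=10, bucket 10 empty -> new chain.
Insert 693: h=0, bucket 0 empty -> new chain.
Insert 655: h=6, bucket 6 empty -> new chain.
Insert 359: h=7, bucket 7 nonempty -> append to chain.
Insert 208: h=10, bucket 10 nonempty -> append to chain.
Insert 413: h=6, bucket 6 nonempty -> append to chain.
Insert 494: h=10, bucket 10 nonempty -> append to chain.
Insert 384: h=10, bucket 10 nonempty -> append to chain.
Final buckets:
0: 693
1: -
2: -
3: -
4: -
5: -
6: 655 -> 413
7: 722 -> 359
8: -
9: -
10: 692 -> 208 -> 494 -> 384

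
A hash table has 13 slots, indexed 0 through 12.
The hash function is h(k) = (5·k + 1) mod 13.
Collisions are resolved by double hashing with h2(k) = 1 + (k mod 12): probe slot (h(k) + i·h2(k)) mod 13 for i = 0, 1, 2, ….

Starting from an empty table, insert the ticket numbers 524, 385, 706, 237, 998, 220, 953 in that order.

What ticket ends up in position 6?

706

524: h=8 → slot 8
385: h=2 → slot 2
706: h=8, h2=11, probe 8,6 → slot 6
237: h=3 → slot 3
998: h=12 → slot 12
220: h=9 → slot 9
953: h=8, h2=6, probe 8,1 → slot 1
Table: [., 953, 385, 237, ., ., 706, ., 524, 220, ., ., 998]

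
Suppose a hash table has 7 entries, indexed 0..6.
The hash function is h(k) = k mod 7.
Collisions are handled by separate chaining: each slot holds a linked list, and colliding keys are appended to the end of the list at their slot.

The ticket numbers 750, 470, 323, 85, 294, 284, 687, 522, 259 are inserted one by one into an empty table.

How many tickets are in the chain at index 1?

5

Insert 750: h=1, bucket 1 empty -> new chain.
Insert 470: h=1, bucket 1 nonempty -> append to chain.
Insert 323: h=1, bucket 1 nonempty -> append to chain.
Insert 85: h=1, bucket 1 nonempty -> append to chain.
Insert 294: h=0, bucket 0 empty -> new chain.
Insert 284: h=4, bucket 4 empty -> new chain.
Insert 687: h=1, bucket 1 nonempty -> append to chain.
Insert 522: h=4, bucket 4 nonempty -> append to chain.
Insert 259: h=0, bucket 0 nonempty -> append to chain.
Final buckets:
0: 294 -> 259
1: 750 -> 470 -> 323 -> 85 -> 687
2: ∅
3: ∅
4: 284 -> 522
5: ∅
6: ∅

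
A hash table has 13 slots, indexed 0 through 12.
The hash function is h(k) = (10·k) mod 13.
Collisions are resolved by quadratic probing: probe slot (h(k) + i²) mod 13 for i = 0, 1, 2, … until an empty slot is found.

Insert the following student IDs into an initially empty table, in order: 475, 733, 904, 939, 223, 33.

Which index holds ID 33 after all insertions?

475 hashes to 5; slot 5 is free → place at 5.
733 hashes to 11; slot 11 is free → place at 11.
904 hashes to 5; 5 taken → place at 6.
939 hashes to 4; slot 4 is free → place at 4.
223 hashes to 7; slot 7 is free → place at 7.
33 hashes to 5; 5,6 taken → place at 9.
Table: [., ., ., ., 939, 475, 904, 223, ., 33, ., 733, .]

9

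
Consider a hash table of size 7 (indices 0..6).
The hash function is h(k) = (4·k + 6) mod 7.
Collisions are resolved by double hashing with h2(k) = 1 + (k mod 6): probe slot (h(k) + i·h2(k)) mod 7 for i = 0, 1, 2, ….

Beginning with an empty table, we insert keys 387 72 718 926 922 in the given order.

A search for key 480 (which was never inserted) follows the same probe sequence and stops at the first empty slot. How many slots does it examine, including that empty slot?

2

Insert 387: h=0, slot 0 empty => index 0.
Insert 72: h=0, h2=1, slot 0 occupied => index 1.
Insert 718: h=1, h2=5, slot 1 occupied => index 6.
Insert 926: h=0, h2=3, slot 0 occupied => index 3.
Insert 922: h=5, slot 5 empty => index 5.
Table: [387, 72, _, 926, _, 922, 718]
Lookup 480: h=1, h2=1, probe 1,2 → slot 2 empty, not found.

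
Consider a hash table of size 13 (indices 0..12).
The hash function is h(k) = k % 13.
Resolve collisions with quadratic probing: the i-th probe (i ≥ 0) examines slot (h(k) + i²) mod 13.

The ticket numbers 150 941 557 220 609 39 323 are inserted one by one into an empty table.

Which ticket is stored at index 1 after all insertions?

Insert 150: h=7, slot 7 empty -> index 7.
Insert 941: h=5, slot 5 empty -> index 5.
Insert 557: h=11, slot 11 empty -> index 11.
Insert 220: h=12, slot 12 empty -> index 12.
Insert 609: h=11, slots 11,12 occupied -> index 2.
Insert 39: h=0, slot 0 empty -> index 0.
Insert 323: h=11, slots 11,12,2,7 occupied -> index 1.
Table: [39, 323, 609, ., ., 941, ., 150, ., ., ., 557, 220]

323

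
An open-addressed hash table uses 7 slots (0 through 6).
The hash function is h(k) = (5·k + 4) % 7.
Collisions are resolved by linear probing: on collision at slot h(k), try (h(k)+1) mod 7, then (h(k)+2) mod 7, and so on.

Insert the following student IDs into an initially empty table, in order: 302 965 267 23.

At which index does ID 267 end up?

3

Insert 302: h=2, slot 2 empty => index 2.
Insert 965: h=6, slot 6 empty => index 6.
Insert 267: h=2, slot 2 occupied => index 3.
Insert 23: h=0, slot 0 empty => index 0.
Table: [23, _, 302, 267, _, _, 965]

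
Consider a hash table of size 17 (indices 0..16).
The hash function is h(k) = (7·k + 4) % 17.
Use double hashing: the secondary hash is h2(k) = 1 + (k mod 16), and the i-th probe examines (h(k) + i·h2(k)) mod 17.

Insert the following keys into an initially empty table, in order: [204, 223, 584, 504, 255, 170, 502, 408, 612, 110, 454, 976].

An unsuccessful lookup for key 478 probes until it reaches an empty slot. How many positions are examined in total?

3

204 hashes to 4; slot 4 is free → place at 4.
223 hashes to 1; slot 1 is free → place at 1.
584 hashes to 12; slot 12 is free → place at 12.
504 hashes to 13; slot 13 is free → place at 13.
255 hashes to 4, h2=16; 4 taken → place at 3.
170 hashes to 4, h2=11; 4 taken → place at 15.
502 hashes to 16; slot 16 is free → place at 16.
408 hashes to 4, h2=9; 4,13 taken → place at 5.
612 hashes to 4, h2=5; 4 taken → place at 9.
110 hashes to 9, h2=15; 9 taken → place at 7.
454 hashes to 3, h2=7; 3 taken → place at 10.
976 hashes to 2; slot 2 is free → place at 2.
Table: [-, 223, 976, 255, 204, 408, -, 110, -, 612, 454, -, 584, 504, -, 170, 502]
Lookup 478: h=1, h2=15, probe 1,16,14 → slot 14 empty, not found.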